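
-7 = -7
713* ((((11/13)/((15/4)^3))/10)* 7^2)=12297824/219375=56.06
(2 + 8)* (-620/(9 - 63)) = 3100/27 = 114.81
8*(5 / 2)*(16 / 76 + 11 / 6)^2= 271445 / 3249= 83.55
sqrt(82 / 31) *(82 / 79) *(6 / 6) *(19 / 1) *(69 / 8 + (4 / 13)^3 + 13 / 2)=207485871 *sqrt(2542) / 21521812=486.07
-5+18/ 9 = -3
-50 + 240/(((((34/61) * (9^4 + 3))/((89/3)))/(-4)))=-57.78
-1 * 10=-10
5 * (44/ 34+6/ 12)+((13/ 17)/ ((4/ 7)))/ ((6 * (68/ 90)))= 42845/ 4624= 9.27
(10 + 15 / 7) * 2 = 170 / 7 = 24.29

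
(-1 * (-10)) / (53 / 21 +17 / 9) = 315 / 139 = 2.27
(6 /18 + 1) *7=28 /3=9.33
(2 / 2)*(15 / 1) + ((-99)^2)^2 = 96059616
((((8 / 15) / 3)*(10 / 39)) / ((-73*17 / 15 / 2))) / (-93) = 160 / 13503321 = 0.00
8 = 8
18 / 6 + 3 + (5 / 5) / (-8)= 47 / 8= 5.88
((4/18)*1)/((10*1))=1/45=0.02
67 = 67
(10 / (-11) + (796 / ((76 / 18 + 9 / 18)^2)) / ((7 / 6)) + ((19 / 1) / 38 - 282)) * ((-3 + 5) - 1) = -280179147 / 1112650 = -251.81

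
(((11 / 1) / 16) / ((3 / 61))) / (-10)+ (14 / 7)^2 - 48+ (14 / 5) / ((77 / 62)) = -227797 / 5280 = -43.14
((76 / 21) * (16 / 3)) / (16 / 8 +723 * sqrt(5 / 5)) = 0.03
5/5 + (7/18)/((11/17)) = 317/198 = 1.60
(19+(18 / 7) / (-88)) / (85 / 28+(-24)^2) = 5843 / 178343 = 0.03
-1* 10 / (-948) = 5 / 474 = 0.01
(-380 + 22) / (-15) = 358 / 15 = 23.87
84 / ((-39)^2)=28 / 507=0.06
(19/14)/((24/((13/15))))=247/5040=0.05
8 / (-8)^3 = -1 / 64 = -0.02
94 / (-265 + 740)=94 / 475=0.20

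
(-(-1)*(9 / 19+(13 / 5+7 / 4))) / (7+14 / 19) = 611 / 980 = 0.62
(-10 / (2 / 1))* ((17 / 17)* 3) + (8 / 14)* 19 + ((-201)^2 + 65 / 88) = 24884919 / 616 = 40397.60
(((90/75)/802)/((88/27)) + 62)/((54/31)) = 339120191/9527760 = 35.59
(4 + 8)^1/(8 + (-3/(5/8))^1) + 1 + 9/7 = 169/28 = 6.04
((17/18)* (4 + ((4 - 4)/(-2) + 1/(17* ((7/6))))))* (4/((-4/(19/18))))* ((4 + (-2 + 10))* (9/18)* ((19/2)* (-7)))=87001/54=1611.13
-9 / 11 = -0.82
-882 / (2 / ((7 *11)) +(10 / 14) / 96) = -6519744 / 247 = -26395.72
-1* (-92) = 92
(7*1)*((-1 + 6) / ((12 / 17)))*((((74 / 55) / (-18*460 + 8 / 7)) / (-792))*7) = 215747 / 3029266944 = 0.00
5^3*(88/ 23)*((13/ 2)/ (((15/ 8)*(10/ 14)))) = 160160/ 69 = 2321.16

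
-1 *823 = -823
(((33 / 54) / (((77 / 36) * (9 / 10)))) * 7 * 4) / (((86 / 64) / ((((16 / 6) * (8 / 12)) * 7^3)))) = 4033.67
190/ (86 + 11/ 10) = 1900/ 871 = 2.18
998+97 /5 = 5087 /5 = 1017.40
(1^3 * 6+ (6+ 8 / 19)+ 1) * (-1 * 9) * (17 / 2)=-39015 / 38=-1026.71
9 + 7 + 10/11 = 186/11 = 16.91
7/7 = 1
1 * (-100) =-100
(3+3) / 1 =6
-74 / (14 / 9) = -333 / 7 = -47.57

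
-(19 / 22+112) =-2483 / 22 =-112.86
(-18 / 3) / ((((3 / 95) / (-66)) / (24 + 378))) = 5041080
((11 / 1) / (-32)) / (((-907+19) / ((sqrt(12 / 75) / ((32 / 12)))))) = 11 / 189440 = 0.00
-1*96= -96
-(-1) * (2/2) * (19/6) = 19/6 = 3.17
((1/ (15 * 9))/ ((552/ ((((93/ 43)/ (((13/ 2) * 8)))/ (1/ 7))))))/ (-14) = -31/ 111084480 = -0.00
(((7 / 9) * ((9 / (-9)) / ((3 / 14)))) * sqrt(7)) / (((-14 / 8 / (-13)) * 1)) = -728 * sqrt(7) / 27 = -71.34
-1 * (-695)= 695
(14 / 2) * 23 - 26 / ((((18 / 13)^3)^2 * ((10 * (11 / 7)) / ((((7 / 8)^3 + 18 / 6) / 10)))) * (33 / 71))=50828477506808029 / 316068795187200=160.81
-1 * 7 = -7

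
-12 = -12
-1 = -1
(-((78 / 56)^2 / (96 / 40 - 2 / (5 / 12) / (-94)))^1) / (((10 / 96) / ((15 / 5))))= -22.80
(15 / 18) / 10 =1 / 12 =0.08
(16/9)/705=16/6345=0.00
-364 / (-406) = 26 / 29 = 0.90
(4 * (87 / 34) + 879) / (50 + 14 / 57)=17.70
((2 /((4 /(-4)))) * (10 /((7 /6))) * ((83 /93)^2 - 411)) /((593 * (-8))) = -17739250 /11967333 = -1.48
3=3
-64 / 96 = -2 / 3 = -0.67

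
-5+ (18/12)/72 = -239/48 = -4.98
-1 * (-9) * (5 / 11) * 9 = 405 / 11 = 36.82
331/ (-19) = -331/ 19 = -17.42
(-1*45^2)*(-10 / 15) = 1350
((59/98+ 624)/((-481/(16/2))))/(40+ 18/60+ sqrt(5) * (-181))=75901640/29403398983+ 4431676400 * sqrt(5)/382244186779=0.03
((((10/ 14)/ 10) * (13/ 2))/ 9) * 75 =3.87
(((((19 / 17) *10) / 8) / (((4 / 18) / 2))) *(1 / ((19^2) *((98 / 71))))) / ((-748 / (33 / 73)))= -0.00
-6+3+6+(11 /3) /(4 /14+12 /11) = 1801 /318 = 5.66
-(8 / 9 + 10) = -98 / 9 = -10.89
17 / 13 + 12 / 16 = 107 / 52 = 2.06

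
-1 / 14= -0.07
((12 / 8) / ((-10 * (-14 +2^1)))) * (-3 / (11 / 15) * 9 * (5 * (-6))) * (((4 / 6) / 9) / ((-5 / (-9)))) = 81 / 44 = 1.84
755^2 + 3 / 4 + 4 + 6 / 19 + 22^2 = 43359069 / 76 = 570514.07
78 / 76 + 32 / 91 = 4765 / 3458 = 1.38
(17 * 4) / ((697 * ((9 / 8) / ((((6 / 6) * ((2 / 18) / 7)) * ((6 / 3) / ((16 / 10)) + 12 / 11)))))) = 824 / 255717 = 0.00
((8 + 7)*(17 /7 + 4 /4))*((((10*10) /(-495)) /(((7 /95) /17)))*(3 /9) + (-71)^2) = 417917560 /1617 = 258452.42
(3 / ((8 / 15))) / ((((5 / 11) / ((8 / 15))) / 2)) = 66 / 5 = 13.20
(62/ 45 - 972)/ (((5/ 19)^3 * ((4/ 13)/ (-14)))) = 13631226791/ 5625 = 2423329.21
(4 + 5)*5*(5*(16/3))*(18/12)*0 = 0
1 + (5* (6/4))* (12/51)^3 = 5393/4913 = 1.10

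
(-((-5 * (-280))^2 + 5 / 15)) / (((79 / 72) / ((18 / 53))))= -2540160432 / 4187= -606677.92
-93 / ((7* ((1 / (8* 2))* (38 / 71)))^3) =-17042290176 / 2352637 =-7243.91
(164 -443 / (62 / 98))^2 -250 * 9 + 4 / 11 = 3015784513 / 10571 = 285288.48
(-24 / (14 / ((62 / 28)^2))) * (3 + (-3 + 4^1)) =-11532 / 343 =-33.62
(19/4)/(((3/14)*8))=133/48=2.77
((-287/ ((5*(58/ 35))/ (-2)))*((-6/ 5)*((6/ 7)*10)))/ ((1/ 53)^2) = -58045176/ 29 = -2001557.79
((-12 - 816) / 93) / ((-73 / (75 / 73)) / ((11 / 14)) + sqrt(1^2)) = 227700 / 2287211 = 0.10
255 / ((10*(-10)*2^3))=-51 / 160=-0.32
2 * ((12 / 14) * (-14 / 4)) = -6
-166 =-166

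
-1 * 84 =-84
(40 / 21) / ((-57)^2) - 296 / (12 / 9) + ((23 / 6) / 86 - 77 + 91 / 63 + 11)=-3362310659 / 11735388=-286.51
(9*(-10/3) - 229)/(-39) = 259/39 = 6.64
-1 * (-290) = 290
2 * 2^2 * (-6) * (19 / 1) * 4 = -3648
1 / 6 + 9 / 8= 31 / 24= 1.29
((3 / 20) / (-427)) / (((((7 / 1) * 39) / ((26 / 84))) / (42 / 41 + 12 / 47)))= -411 / 806372420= -0.00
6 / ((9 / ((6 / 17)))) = 0.24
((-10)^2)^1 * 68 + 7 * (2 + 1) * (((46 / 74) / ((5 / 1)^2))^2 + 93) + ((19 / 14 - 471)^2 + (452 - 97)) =38516640062989 / 167702500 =229672.43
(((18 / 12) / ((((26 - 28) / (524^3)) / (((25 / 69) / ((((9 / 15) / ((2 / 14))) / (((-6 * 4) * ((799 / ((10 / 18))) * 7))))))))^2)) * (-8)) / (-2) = 7136331902238526372823040000 / 529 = 13490230439014227547869640.00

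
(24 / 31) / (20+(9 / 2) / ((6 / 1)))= 96 / 2573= 0.04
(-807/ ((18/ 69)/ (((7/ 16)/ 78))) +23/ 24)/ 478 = -13639/ 397696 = -0.03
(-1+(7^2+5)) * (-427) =-22631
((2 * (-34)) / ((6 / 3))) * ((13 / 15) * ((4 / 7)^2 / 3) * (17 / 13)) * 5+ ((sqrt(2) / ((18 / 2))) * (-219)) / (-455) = -20.89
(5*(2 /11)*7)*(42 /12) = 245 /11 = 22.27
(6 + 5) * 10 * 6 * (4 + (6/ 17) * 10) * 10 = 844800/ 17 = 49694.12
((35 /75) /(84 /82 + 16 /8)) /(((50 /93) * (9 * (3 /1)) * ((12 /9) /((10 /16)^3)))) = 287 /147456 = 0.00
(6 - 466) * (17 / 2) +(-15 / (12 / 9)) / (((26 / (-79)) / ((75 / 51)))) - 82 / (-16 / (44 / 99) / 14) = -60908629 / 15912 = -3827.84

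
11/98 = 0.11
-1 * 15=-15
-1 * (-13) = 13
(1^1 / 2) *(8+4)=6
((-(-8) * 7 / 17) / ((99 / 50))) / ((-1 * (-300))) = 28 / 5049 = 0.01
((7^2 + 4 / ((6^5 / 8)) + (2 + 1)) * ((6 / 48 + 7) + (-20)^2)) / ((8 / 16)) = 41158709 / 972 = 42344.35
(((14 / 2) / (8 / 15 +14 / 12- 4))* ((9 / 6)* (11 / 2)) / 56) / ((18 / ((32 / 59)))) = -0.01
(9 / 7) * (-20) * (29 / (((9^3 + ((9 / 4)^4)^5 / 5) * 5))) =-637716744110080 / 9459079139175689583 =-0.00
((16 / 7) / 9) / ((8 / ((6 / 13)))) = 4 / 273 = 0.01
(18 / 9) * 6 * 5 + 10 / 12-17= 263 / 6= 43.83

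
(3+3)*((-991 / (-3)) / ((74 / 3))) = 2973 / 37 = 80.35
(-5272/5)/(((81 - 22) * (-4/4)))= 5272/295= 17.87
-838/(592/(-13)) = 5447/296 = 18.40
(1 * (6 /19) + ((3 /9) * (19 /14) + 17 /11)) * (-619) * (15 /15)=-12571271 /8778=-1432.13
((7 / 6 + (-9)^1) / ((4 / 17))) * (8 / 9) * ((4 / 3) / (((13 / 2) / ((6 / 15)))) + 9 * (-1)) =1389461 / 5265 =263.91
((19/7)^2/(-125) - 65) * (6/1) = -2390916/6125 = -390.35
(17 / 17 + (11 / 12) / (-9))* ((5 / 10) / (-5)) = -97 / 1080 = -0.09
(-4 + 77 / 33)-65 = -200 / 3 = -66.67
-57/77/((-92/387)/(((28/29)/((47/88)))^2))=434827008/42728687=10.18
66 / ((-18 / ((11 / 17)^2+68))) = -72501 / 289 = -250.87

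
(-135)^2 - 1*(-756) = 18981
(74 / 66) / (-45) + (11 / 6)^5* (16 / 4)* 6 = 8857361 / 17820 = 497.05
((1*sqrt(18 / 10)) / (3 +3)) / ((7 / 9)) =9*sqrt(5) / 70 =0.29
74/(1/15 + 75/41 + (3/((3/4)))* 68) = 22755/84223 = 0.27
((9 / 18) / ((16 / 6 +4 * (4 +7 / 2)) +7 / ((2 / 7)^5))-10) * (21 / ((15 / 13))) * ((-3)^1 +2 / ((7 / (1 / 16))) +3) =-1780391 / 547820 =-3.25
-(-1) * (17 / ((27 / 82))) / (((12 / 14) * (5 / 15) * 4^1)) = 4879 / 108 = 45.18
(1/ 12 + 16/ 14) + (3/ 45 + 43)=44.29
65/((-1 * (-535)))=0.12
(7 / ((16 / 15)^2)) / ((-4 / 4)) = -1575 / 256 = -6.15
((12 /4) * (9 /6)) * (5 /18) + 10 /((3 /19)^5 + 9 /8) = 180757171 /17829468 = 10.14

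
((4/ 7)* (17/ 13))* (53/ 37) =3604/ 3367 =1.07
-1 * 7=-7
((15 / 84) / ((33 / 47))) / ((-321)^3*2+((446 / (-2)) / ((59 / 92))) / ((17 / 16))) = -235705 / 61308423073128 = -0.00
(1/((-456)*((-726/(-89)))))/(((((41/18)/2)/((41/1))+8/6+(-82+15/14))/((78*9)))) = 218673/92194498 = 0.00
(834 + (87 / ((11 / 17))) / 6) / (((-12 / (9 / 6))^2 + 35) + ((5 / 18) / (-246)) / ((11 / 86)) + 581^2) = 20856987 / 8223371425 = 0.00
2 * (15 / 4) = 7.50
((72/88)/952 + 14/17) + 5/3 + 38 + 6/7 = 1298995/31416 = 41.35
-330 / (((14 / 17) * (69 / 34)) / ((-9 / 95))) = 57222 / 3059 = 18.71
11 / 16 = 0.69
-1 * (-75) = 75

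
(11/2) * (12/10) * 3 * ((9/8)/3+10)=8217/40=205.42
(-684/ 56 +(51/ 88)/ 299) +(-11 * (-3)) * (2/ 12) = -1236307/ 184184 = -6.71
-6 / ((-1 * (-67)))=-6 / 67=-0.09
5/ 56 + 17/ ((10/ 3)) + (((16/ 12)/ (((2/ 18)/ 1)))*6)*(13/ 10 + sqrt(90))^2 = 2808*sqrt(10)/ 5 + 9249617/ 1400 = 8382.80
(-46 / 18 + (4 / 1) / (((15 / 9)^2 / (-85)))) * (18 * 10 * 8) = -179936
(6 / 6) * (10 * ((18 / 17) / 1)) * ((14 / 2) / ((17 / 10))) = 12600 / 289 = 43.60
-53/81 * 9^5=-38637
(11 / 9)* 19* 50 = 10450 / 9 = 1161.11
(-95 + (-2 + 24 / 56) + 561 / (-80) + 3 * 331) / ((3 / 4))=1185.89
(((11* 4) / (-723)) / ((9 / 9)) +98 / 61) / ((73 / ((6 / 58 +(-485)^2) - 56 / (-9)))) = 4185322781920 / 840294459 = 4980.78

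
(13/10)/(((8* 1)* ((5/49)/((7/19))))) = 4459/7600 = 0.59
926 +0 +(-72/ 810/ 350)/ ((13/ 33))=926.00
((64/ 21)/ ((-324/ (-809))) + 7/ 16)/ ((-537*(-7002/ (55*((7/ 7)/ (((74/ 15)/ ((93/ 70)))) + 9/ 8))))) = 1288879735/ 7853200314624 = 0.00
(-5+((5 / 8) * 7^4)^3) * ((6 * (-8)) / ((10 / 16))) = -1038096538539 / 4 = -259524134634.75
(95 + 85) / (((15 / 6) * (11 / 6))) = 432 / 11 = 39.27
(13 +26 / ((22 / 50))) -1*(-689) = 8372 / 11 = 761.09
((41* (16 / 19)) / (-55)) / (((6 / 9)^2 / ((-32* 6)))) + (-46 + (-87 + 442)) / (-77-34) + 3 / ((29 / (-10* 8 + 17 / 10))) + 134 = 394.30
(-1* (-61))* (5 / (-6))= -305 / 6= -50.83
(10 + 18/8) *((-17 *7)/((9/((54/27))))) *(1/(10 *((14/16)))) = -1666/45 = -37.02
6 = 6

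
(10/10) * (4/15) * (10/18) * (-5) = -0.74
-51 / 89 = -0.57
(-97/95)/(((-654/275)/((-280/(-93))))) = 746900/577809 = 1.29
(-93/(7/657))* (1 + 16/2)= -549909/7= -78558.43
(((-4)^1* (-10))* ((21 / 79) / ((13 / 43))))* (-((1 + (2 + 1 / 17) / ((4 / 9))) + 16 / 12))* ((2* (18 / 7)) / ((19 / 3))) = -65991240 / 331721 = -198.94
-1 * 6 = -6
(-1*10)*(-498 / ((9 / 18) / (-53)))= -527880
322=322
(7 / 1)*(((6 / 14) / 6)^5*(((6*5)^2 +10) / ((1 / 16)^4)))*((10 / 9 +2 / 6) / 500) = 173056 / 77175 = 2.24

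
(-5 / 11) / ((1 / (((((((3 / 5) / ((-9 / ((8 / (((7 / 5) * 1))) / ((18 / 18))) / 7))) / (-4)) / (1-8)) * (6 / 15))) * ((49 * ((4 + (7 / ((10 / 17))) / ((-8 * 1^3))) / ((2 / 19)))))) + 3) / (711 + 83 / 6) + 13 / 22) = -387539390 / 507303563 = -0.76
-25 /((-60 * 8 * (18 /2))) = 0.01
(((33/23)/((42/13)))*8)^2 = 12.62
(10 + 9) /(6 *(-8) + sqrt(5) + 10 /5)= -874 /2111 -19 *sqrt(5) /2111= -0.43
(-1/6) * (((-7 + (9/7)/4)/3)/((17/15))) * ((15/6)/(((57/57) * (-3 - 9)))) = -275/4032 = -0.07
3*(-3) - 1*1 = -10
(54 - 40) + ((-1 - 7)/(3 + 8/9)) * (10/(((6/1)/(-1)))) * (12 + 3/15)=1954/35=55.83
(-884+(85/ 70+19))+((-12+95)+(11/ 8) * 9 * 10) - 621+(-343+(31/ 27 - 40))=-1254875/ 756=-1659.89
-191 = -191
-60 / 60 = -1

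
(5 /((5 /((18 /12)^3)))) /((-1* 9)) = -3 /8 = -0.38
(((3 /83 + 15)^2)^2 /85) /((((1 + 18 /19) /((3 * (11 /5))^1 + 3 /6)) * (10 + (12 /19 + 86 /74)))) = 31088079678210048 /167227699249675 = 185.90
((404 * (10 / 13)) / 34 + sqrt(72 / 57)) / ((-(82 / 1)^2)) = -505 / 371501 - sqrt(114) / 63878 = -0.00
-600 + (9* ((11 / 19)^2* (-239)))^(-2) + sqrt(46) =-593.22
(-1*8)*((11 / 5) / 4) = -22 / 5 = -4.40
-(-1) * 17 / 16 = 17 / 16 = 1.06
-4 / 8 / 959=-1 / 1918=-0.00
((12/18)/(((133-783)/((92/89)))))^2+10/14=37649562373/52709304375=0.71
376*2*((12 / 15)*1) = 3008 / 5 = 601.60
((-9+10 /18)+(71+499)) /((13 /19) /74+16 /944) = 419249516 /19557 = 21437.31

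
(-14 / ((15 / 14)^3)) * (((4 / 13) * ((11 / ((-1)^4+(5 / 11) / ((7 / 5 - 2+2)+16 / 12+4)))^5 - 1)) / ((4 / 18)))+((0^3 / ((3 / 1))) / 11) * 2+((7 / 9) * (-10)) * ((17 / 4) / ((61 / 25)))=-9582226501409003697789457 / 5233463066002594410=-1830953.31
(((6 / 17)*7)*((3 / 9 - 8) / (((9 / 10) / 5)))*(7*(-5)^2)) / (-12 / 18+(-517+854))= -2817500 / 51459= -54.75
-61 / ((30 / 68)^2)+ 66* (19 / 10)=-188.00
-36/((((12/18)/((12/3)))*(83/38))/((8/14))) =-32832/581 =-56.51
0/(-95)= 0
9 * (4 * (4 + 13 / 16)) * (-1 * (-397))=275121 / 4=68780.25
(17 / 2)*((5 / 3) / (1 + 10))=1.29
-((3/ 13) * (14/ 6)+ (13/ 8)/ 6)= -505/ 624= -0.81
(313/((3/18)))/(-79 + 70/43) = -26918/1109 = -24.27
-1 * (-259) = 259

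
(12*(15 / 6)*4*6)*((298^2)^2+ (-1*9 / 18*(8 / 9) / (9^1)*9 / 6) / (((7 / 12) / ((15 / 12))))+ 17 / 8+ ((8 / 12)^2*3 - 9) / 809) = 32154674268160310 / 5663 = 5678028300928.89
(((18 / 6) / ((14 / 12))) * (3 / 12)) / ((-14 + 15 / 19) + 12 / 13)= -2223 / 42490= -0.05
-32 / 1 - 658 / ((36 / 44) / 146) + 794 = -1049890 / 9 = -116654.44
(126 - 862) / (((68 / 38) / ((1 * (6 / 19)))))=-2208 / 17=-129.88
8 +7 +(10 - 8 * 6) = -23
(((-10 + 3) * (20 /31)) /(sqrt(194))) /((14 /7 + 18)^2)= -7 * sqrt(194) /120280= -0.00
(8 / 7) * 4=32 / 7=4.57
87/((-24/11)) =-319/8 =-39.88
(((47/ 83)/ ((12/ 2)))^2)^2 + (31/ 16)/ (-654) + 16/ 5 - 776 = -51809881942066727/ 67041522577440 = -772.80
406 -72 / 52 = 5260 / 13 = 404.62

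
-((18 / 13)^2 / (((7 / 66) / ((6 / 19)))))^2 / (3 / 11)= -60360360192 / 505215529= -119.47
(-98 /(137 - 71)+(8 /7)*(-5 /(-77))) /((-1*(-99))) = -2281 /160083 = -0.01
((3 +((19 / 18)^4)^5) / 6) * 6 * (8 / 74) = 75834682106734192716667729 / 117921185001663723113545728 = 0.64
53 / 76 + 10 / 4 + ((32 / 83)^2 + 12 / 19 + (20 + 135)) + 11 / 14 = 585524203 / 3664948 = 159.76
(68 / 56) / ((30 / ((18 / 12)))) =0.06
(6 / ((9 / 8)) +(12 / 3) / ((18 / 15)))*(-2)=-52 / 3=-17.33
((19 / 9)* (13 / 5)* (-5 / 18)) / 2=-247 / 324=-0.76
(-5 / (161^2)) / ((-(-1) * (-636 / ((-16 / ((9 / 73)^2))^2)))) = 9087437120 / 27040761279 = 0.34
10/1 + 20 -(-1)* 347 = 377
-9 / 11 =-0.82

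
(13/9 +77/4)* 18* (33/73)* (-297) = -7301745/146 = -50011.95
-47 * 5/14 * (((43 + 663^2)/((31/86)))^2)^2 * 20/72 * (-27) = 1800408646674689074777169495577600/6464647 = 278500689469152619590392100.00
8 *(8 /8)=8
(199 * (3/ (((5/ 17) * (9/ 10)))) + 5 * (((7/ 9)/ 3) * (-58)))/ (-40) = -7358/ 135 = -54.50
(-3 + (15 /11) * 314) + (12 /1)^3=23685 /11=2153.18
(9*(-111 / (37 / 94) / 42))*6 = -2538 / 7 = -362.57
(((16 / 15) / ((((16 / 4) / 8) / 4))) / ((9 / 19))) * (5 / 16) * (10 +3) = 1976 / 27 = 73.19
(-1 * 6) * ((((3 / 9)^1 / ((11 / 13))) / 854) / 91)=-1 / 32879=-0.00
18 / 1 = 18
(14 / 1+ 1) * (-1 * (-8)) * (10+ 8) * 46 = 99360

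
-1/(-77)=1/77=0.01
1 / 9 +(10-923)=-8216 / 9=-912.89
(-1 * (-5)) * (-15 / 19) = -75 / 19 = -3.95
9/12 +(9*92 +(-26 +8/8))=803.75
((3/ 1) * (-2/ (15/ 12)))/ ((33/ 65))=-104/ 11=-9.45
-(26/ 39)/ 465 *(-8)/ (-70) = -8/ 48825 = -0.00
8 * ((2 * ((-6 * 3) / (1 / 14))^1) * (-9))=36288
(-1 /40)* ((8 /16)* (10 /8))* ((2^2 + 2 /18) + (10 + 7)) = -95 /288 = -0.33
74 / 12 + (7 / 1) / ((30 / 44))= 493 / 30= 16.43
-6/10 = -0.60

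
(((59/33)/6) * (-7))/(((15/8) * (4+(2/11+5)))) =-1652/13635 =-0.12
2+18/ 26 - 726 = -9403/ 13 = -723.31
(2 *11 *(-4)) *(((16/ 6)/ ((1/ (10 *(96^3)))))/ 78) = -346030080/ 13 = -26617698.46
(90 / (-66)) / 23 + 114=28827 / 253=113.94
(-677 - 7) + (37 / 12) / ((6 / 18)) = -2699 / 4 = -674.75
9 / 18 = 1 / 2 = 0.50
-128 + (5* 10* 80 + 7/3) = 11623/3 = 3874.33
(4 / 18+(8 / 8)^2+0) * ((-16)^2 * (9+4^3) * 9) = 205568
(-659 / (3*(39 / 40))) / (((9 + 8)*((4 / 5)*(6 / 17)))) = -16475 / 351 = -46.94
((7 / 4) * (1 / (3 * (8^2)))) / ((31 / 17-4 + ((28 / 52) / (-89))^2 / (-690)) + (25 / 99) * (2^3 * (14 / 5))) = 604540581645 / 230823350643328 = 0.00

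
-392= -392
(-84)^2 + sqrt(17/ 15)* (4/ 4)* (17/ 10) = 7057.81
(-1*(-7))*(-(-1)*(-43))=-301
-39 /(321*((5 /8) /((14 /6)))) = -728 /1605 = -0.45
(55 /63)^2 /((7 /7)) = 3025 /3969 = 0.76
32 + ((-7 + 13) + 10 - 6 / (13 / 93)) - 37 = -415 / 13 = -31.92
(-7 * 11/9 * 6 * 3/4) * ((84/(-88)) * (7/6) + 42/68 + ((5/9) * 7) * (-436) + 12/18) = 79893317/1224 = 65272.32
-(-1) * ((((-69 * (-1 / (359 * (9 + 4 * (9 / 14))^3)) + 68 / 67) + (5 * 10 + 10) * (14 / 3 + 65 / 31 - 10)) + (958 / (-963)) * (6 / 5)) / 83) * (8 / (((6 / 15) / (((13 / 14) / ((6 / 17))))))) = -3035603926415721557 / 24634622515587021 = -123.23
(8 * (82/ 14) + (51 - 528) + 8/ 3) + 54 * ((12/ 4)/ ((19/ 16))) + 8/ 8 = -115732/ 399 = -290.06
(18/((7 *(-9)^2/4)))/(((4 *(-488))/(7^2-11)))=-19/7686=-0.00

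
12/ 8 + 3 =9/ 2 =4.50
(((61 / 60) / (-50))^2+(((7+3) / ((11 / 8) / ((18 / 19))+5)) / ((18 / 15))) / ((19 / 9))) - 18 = -2762196320629 / 158859000000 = -17.39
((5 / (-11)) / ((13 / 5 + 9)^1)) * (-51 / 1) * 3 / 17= 225 / 638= 0.35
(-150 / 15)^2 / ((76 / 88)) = 2200 / 19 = 115.79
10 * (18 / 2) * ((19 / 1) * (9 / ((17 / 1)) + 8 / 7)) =340290 / 119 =2859.58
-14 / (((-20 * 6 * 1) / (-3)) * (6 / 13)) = -91 / 120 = -0.76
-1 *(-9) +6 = 15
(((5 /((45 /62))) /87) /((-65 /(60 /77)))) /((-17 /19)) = 4712 /4441437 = 0.00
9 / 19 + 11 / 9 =290 / 171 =1.70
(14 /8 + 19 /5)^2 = 12321 /400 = 30.80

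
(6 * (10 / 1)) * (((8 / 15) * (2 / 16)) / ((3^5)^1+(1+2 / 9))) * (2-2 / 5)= 144 / 5495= 0.03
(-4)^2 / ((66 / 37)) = 8.97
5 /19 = 0.26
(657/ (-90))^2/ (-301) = -5329/ 30100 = -0.18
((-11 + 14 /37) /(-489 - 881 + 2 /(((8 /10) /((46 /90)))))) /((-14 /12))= -42444 /6380983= -0.01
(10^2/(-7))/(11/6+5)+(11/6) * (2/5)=-1.36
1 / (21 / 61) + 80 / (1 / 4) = 6781 / 21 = 322.90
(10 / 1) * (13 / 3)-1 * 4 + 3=127 / 3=42.33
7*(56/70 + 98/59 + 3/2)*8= 221.82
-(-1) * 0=0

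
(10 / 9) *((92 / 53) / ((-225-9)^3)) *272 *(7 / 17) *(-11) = 141680 / 763969401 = 0.00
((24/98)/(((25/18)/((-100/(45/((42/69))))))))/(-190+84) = 96/42665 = 0.00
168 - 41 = 127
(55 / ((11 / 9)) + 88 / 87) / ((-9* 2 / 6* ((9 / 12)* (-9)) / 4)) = 64048 / 7047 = 9.09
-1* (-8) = 8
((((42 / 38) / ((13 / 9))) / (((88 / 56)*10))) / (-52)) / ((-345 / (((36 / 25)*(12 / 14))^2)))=0.00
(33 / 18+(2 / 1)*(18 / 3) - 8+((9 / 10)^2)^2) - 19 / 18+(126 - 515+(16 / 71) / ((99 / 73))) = -26949182731 / 70290000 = -383.40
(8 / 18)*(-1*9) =-4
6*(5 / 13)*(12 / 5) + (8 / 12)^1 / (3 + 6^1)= 1970 / 351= 5.61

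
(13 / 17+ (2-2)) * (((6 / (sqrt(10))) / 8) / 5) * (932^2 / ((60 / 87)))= 61400859 * sqrt(10) / 4250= 45686.25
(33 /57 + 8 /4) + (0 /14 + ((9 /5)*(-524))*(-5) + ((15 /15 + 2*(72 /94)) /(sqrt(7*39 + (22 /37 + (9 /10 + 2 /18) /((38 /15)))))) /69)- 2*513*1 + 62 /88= 238*sqrt(4874765799) /7495905873 + 3087585 /836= 3693.29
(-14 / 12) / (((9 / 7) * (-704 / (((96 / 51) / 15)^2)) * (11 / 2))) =784 / 212436675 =0.00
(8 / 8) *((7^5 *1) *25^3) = 262609375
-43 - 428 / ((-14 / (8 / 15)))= -2803 / 105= -26.70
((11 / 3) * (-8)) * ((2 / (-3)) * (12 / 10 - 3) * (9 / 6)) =-264 / 5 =-52.80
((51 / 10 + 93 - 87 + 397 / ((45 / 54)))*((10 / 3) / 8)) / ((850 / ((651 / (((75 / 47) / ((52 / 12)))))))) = 1723631 / 4080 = 422.46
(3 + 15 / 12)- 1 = 13 / 4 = 3.25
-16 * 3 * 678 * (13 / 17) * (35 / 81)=-1645280 / 153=-10753.46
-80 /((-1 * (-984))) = -10 /123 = -0.08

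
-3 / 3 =-1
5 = 5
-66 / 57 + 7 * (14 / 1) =1840 / 19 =96.84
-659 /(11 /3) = -1977 /11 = -179.73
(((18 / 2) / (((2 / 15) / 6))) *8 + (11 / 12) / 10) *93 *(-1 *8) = -12053141 / 5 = -2410628.20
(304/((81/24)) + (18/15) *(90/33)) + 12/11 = 28048/297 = 94.44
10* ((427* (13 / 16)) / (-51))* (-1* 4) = 27755 / 102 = 272.11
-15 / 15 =-1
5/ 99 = 0.05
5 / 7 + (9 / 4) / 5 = 163 / 140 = 1.16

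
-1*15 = -15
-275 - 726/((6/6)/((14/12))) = -1122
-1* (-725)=725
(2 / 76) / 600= 1 / 22800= 0.00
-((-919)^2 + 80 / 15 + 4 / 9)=-7601101 / 9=-844566.78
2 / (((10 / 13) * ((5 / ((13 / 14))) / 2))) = 169 / 175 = 0.97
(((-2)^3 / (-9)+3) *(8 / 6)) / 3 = 140 / 81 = 1.73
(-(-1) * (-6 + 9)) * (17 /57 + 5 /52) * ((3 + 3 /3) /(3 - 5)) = -1169 /494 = -2.37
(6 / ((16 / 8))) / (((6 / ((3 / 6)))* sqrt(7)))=sqrt(7) / 28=0.09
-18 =-18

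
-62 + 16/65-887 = -948.75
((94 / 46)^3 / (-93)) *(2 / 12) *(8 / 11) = -415292 / 37340523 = -0.01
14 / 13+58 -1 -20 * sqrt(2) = 755 / 13 -20 * sqrt(2) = 29.79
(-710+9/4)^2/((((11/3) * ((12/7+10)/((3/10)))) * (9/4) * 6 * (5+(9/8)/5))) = 49.60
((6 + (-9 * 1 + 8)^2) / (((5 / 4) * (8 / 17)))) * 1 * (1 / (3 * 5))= 119 / 150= 0.79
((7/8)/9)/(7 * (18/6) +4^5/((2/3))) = 7/112104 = 0.00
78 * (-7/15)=-36.40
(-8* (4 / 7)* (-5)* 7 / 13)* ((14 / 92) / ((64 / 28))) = 0.82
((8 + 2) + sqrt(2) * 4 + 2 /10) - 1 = 4 * sqrt(2) + 46 /5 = 14.86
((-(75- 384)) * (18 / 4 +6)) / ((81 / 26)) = 9373 / 9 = 1041.44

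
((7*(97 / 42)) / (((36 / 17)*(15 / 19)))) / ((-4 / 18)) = -31331 / 720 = -43.52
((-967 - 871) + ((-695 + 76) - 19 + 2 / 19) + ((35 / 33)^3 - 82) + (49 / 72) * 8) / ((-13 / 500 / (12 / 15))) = 696802436800 / 8876439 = 78500.22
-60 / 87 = -20 / 29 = -0.69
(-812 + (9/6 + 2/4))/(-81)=10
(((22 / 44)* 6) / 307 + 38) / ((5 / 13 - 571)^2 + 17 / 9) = 0.00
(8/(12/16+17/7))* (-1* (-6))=1344/89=15.10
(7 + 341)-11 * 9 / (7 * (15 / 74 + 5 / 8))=567516 / 1715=330.91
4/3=1.33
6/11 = 0.55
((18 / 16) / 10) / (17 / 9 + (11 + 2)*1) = 0.01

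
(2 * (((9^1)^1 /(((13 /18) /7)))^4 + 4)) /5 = 23160014.68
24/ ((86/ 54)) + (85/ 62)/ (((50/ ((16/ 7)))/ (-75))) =10.37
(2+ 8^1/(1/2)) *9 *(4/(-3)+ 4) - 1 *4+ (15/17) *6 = 7366/17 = 433.29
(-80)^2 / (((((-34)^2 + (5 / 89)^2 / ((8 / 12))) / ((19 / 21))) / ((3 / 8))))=240798400 / 128193989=1.88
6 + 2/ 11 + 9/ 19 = 6.66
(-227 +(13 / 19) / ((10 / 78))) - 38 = -24668 / 95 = -259.66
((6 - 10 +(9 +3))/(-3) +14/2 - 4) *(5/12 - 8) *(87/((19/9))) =-7917/76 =-104.17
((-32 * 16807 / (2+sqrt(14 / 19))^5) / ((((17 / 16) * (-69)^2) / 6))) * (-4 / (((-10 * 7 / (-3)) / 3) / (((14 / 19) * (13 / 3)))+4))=6673961846150144 / 64622950690693- 400974011995648 * sqrt(266) / 64622950690693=2.08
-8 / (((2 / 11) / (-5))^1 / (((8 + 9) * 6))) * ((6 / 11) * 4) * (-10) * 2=-979200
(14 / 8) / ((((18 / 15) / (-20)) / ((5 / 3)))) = -875 / 18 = -48.61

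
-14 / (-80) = 7 / 40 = 0.18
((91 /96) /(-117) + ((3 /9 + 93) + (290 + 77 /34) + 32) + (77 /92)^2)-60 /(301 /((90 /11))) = 10719112072001 /25726311072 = 416.66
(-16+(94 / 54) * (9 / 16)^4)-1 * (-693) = 44379293 / 65536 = 677.17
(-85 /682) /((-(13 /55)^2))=23375 /10478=2.23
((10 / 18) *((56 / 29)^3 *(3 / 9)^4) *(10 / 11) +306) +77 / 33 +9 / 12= 241831498273 / 782301564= 309.13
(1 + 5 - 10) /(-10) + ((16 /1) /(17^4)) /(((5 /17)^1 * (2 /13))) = 0.40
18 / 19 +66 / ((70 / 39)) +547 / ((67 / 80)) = 30780961 / 44555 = 690.85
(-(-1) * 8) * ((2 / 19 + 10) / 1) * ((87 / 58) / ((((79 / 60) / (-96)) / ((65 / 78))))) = -11059200 / 1501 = -7367.89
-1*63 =-63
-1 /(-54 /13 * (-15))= -13 /810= -0.02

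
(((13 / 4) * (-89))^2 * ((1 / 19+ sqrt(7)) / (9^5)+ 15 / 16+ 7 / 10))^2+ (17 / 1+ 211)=263372918324853526241 * sqrt(7) / 678388773058560+ 38708719222434527678668908881 / 2062301870098022400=18770694103.62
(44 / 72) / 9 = 11 / 162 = 0.07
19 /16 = 1.19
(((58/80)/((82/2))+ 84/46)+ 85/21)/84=4666687/66538080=0.07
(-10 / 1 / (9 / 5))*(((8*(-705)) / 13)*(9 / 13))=282000 / 169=1668.64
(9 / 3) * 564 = 1692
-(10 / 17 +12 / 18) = -64 / 51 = -1.25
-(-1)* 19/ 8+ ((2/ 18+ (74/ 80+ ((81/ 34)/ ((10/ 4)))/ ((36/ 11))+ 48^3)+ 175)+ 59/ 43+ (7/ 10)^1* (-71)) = 110722.37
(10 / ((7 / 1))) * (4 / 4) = 10 / 7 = 1.43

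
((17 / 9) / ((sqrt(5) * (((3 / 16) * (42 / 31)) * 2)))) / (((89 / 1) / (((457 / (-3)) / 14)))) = -481678 * sqrt(5) / 5298615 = -0.20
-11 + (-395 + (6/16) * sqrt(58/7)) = -406 + 3 * sqrt(406)/56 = -404.92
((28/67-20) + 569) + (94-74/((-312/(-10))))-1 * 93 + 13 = 2932027/5226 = 561.05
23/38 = 0.61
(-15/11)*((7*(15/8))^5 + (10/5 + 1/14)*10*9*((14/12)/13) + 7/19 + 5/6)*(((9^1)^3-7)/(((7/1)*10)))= -179695954186871/32800768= -5478406.91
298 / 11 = 27.09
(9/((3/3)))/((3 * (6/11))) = 11/2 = 5.50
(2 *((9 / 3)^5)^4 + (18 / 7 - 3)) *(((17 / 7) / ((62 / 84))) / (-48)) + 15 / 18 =-2489564057821 / 5208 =-478026892.82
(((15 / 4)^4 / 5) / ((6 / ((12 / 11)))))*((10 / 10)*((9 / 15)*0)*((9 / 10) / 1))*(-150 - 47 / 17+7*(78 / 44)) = 0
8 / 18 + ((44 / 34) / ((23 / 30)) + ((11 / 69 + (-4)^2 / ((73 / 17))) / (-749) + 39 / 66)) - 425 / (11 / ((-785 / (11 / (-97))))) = -541442087652469 / 2024470602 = -267448.73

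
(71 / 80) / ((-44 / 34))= -1207 / 1760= -0.69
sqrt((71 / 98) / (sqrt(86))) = 2^(1 / 4) * 43^(3 / 4) * sqrt(71) / 602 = 0.28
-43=-43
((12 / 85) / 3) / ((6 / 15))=2 / 17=0.12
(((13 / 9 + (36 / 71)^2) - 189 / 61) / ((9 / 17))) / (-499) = 65717308 / 12428882919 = 0.01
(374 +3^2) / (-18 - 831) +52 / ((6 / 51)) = 374875 / 849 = 441.55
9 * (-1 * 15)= -135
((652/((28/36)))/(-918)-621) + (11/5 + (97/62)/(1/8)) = -33599248/55335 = -607.20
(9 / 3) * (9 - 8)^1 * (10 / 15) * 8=16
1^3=1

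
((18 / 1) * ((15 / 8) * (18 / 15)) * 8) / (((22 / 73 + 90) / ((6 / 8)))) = 17739 / 6592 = 2.69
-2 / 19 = -0.11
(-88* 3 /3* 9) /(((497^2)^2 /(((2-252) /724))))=49500 /11043433740661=0.00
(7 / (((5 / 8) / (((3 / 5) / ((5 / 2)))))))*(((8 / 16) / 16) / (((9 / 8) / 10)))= 56 / 75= 0.75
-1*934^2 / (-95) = 872356 / 95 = 9182.69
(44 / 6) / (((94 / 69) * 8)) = 253 / 376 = 0.67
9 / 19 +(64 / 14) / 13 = 1427 / 1729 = 0.83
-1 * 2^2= -4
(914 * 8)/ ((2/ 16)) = 58496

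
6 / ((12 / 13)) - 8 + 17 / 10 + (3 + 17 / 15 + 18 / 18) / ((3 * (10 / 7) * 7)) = 167 / 450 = 0.37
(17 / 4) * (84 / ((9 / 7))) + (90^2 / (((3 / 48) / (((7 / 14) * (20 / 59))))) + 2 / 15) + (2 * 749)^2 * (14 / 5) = 372021851 / 59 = 6305455.10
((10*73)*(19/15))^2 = 7695076/9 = 855008.44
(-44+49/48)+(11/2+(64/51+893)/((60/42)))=588.50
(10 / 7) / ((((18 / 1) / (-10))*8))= -25 / 252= -0.10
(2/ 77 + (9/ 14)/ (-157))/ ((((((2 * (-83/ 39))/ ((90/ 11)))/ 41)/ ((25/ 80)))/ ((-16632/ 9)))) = 570962925/ 573364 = 995.81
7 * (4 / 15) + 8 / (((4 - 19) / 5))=-4 / 5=-0.80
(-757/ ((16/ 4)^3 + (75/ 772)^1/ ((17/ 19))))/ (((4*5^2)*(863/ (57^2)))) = -8069596533/ 18152363575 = -0.44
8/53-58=-3066/53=-57.85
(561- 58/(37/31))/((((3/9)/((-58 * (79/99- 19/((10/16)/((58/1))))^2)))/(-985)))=272777877138829.03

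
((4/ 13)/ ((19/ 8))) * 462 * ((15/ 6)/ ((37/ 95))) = 184800/ 481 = 384.20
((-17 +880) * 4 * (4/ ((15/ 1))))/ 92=3452/ 345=10.01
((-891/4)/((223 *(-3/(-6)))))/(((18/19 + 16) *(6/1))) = -5643/287224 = -0.02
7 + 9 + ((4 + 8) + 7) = 35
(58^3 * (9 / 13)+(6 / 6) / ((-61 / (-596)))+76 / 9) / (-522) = -482089196 / 1862757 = -258.80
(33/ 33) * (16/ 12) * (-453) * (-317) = 191468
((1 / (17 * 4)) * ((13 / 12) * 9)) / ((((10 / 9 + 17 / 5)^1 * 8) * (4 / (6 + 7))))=22815 / 1766912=0.01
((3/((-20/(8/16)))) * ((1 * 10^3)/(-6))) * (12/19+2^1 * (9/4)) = 4875/76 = 64.14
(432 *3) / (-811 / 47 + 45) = 7614 / 163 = 46.71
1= 1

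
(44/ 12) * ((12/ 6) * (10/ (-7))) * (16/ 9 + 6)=-2200/ 27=-81.48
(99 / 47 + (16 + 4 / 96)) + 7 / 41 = 18.32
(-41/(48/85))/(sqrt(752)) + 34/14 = 17/7 - 3485 * sqrt(47)/9024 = -0.22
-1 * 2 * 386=-772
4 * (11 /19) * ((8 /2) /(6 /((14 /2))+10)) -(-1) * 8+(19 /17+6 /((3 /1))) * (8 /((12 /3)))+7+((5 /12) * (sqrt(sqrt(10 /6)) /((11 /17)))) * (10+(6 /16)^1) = 7055 * 3^(3 /4) * 5^(1 /4) /3168+135557 /6137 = 29.68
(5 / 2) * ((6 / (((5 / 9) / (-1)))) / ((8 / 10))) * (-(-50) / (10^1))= -675 / 4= -168.75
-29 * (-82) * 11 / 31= 26158 / 31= 843.81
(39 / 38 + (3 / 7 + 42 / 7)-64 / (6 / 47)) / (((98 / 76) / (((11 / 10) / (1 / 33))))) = -9537583 / 686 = -13903.18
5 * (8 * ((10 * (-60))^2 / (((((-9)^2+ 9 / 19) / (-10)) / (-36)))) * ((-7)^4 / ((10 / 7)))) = 4598395200000 / 43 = 106939423255.81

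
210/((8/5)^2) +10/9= 83.14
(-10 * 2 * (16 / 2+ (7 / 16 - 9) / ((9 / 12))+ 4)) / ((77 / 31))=-155 / 33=-4.70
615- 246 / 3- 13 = 520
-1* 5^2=-25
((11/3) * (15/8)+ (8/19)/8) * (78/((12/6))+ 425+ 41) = 3498.45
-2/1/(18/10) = -10/9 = -1.11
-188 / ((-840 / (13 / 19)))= 611 / 3990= 0.15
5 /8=0.62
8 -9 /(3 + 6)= 7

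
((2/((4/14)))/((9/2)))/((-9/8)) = -112/81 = -1.38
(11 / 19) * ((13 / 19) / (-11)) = -13 / 361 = -0.04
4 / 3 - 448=-1340 / 3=-446.67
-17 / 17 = -1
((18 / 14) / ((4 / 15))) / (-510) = -9 / 952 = -0.01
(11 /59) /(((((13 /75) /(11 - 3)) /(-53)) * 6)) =-58300 /767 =-76.01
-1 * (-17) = 17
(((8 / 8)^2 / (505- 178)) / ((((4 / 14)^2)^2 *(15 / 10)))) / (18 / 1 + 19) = 2401 / 290376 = 0.01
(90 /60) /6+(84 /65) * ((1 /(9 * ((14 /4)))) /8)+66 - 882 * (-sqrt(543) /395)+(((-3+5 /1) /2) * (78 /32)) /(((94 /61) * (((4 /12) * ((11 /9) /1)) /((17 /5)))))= 131.49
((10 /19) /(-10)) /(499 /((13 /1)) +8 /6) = -39 /29431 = -0.00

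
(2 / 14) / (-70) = -1 / 490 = -0.00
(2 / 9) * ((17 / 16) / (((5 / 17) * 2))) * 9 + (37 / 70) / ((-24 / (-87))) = 5.53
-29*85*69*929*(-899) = 142050059535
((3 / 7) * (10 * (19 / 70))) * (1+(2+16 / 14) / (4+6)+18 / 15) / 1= 5016 / 1715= 2.92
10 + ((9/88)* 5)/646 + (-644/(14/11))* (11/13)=-309025143/739024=-418.15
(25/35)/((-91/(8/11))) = -40/7007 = -0.01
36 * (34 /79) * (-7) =-8568 /79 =-108.46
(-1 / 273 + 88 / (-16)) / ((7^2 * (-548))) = 3005 / 14661192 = 0.00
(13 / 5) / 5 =13 / 25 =0.52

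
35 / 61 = 0.57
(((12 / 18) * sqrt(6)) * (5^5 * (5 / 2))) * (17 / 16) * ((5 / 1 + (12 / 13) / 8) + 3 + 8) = 111296875 * sqrt(6) / 1248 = 218445.96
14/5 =2.80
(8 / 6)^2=16 / 9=1.78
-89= -89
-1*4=-4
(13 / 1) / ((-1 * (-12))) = 13 / 12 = 1.08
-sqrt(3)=-1.73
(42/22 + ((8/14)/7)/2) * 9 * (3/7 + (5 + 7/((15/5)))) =513939/3773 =136.21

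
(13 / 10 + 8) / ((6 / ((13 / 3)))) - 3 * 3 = -137 / 60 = -2.28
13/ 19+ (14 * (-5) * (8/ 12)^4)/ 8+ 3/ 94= -146441/ 144666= -1.01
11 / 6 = 1.83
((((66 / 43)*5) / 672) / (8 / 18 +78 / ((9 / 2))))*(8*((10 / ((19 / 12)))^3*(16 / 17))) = 42768000 / 35097503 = 1.22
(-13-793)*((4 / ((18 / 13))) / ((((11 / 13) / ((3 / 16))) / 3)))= -68107 / 44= -1547.89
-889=-889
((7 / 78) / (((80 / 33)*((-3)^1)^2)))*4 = 77 / 4680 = 0.02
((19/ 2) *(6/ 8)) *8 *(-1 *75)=-4275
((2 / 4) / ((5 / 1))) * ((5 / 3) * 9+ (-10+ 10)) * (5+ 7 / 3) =11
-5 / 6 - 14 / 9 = -43 / 18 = -2.39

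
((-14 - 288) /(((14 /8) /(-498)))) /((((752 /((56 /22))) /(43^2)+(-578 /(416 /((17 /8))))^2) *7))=3079922809307136 /2226970427465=1383.01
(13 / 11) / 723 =13 / 7953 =0.00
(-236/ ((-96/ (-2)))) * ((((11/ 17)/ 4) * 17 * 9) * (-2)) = 1947/ 8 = 243.38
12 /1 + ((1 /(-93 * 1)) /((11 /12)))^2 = 1395388 /116281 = 12.00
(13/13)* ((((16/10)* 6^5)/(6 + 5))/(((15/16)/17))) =5640192/275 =20509.79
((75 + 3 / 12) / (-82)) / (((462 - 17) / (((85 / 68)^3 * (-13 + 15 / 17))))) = 775075 / 15880448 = 0.05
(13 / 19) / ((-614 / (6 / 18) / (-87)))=0.03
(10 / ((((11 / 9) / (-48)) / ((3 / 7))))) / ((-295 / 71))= 184032 / 4543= 40.51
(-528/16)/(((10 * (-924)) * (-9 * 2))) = -0.00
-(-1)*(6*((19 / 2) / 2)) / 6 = 19 / 4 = 4.75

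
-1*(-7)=7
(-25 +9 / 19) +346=6108 / 19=321.47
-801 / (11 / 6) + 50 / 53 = -254168 / 583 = -435.97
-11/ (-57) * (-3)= -0.58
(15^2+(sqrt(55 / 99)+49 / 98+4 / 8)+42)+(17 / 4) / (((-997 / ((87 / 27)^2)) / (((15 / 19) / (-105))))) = sqrt(5) / 3+11514024329 / 42962724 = 268.75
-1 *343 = -343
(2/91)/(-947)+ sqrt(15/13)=-2/86177+ sqrt(195)/13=1.07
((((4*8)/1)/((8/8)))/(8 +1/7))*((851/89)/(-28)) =-6808/5073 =-1.34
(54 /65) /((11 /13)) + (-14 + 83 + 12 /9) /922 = 160969 /152130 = 1.06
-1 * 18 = -18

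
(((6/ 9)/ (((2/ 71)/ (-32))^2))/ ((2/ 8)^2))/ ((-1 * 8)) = -5161984/ 3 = -1720661.33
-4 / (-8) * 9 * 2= 9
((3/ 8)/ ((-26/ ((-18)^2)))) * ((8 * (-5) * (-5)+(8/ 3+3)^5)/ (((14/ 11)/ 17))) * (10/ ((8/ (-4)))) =1373007295/ 728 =1885999.03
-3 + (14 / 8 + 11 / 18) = -23 / 36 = -0.64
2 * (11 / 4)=11 / 2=5.50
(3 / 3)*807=807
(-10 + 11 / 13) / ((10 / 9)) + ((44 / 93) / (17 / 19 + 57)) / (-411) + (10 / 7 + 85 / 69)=-22312309849 / 4000036950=-5.58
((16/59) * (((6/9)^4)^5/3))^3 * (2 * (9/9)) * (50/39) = 472236648286964521369600/9167685141262126980625077045396752487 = 0.00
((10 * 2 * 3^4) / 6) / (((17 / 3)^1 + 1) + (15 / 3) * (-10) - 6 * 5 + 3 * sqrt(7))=-178200 / 47833 - 7290 * sqrt(7) / 47833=-4.13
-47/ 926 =-0.05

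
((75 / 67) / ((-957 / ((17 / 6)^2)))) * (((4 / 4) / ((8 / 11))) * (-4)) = 7225 / 139896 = 0.05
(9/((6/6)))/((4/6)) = 27/2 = 13.50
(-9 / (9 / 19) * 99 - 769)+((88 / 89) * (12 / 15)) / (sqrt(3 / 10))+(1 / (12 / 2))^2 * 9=-10599 / 4+352 * sqrt(30) / 1335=-2648.31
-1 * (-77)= 77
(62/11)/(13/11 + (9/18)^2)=248/63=3.94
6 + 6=12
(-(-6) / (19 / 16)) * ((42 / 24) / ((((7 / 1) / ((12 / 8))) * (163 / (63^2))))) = 142884 / 3097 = 46.14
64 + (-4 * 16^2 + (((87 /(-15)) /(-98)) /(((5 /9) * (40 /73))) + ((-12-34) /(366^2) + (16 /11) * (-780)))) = -75608476551913 /36101142000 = -2094.35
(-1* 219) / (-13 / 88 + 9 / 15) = -96360 / 199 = -484.22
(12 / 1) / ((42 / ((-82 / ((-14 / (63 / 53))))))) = 738 / 371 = 1.99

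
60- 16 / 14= 412 / 7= 58.86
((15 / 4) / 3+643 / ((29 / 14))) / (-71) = -36153 / 8236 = -4.39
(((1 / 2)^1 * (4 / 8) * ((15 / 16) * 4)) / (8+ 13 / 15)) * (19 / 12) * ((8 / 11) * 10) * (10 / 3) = 625 / 154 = 4.06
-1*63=-63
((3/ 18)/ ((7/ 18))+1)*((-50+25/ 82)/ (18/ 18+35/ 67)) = -1365125/ 29274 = -46.63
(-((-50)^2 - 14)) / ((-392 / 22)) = 13673 / 98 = 139.52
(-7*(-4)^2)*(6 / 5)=-672 / 5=-134.40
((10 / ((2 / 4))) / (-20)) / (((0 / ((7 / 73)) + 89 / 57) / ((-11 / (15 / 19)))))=3971 / 445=8.92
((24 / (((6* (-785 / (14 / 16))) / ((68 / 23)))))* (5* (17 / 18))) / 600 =-2023 / 19499400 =-0.00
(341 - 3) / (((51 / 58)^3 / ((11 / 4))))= 181356604 / 132651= 1367.17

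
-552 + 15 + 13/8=-4283/8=-535.38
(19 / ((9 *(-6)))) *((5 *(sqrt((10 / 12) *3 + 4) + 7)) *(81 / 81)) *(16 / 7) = -760 / 27 - 380 *sqrt(26) / 189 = -38.40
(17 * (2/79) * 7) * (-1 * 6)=-1428/79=-18.08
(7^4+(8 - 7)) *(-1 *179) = -429958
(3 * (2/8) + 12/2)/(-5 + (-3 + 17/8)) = -54/47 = -1.15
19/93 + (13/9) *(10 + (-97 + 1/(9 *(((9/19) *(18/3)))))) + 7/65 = -125.30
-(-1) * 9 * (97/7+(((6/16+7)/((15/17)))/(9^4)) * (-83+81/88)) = 6669850837/53887680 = 123.77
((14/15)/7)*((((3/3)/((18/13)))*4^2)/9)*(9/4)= 0.39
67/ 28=2.39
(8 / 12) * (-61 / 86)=-61 / 129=-0.47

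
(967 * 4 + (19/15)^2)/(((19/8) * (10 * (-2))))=-1741322/21375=-81.47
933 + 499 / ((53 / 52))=75397 / 53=1422.58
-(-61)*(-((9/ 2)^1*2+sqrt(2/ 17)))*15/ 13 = -8235/ 13 - 915*sqrt(34)/ 221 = -657.60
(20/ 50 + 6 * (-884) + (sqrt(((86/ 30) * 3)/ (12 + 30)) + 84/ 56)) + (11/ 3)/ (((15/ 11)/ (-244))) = -536237/ 90 + sqrt(9030)/ 210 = -5957.74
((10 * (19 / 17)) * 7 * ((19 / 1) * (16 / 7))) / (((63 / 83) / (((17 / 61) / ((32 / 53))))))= 2066.14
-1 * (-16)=16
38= 38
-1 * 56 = -56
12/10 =6/5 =1.20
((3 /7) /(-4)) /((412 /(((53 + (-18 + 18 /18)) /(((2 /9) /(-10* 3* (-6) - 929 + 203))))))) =9477 /412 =23.00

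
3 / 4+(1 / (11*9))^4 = 288178807 / 384238404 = 0.75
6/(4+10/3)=0.82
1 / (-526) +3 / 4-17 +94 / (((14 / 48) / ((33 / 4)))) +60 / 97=1888075905 / 714308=2643.22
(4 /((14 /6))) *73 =876 /7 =125.14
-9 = -9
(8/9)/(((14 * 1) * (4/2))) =2/63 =0.03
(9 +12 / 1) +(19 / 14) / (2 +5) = 2077 / 98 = 21.19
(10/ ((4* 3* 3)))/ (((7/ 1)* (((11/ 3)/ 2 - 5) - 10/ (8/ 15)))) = -10/ 5523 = -0.00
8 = 8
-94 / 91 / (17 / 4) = -376 / 1547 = -0.24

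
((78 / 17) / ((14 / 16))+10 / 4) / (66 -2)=0.12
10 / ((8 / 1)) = 5 / 4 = 1.25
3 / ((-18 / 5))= -5 / 6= -0.83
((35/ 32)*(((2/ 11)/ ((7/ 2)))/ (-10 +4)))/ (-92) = 5/ 48576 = 0.00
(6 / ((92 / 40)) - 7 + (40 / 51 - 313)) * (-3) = 371380 / 391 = 949.82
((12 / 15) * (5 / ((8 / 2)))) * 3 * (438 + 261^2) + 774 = 206451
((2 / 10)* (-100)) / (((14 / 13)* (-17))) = 130 / 119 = 1.09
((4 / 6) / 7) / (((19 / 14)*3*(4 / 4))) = 4 / 171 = 0.02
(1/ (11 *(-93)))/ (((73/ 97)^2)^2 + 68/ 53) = -4692051893/ 7698175132263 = -0.00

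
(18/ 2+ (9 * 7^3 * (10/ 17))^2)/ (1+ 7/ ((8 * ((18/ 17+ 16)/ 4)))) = 184238836860/ 67337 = 2736071.36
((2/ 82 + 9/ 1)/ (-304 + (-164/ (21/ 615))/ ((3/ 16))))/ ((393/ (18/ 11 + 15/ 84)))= -103415/ 64316049248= -0.00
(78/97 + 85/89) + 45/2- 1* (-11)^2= -1670327/17266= -96.74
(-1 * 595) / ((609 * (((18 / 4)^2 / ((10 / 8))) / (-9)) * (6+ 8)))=425 / 10962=0.04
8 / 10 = 4 / 5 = 0.80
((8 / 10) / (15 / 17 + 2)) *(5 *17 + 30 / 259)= 299812 / 12691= 23.62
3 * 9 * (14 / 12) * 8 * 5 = 1260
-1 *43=-43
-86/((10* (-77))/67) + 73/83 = 267228/31955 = 8.36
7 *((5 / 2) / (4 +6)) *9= 15.75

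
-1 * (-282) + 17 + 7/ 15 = 4492/ 15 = 299.47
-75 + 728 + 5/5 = 654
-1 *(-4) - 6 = -2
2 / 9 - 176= -1582 / 9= -175.78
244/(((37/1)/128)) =31232/37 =844.11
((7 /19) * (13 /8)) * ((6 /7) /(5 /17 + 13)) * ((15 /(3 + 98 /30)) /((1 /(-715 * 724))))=-19305482625 /403636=-47828.94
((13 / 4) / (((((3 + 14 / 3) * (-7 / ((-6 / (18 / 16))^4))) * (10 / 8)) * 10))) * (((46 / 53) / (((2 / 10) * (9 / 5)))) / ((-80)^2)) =-3328 / 2253825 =-0.00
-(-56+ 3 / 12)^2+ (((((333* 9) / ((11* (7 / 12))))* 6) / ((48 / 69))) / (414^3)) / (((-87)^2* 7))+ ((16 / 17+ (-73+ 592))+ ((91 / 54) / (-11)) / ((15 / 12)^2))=-56974982103535313 / 22013196697800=-2588.22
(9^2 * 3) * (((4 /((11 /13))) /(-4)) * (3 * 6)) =-56862 /11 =-5169.27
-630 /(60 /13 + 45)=-546 /43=-12.70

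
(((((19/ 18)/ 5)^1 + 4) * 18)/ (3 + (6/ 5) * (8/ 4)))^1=379/ 27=14.04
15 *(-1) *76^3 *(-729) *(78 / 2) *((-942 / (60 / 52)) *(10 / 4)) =-382091323573440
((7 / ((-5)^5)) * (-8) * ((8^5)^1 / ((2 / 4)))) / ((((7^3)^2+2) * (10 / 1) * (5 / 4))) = 7340032 / 9191484375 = 0.00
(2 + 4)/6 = 1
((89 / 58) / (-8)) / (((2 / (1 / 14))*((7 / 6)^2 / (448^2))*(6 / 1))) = -34176 / 203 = -168.35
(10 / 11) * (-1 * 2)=-20 / 11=-1.82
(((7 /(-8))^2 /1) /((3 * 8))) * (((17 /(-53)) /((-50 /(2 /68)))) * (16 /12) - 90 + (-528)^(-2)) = -1628999989603 /567381196800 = -2.87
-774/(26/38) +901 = -2993/13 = -230.23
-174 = -174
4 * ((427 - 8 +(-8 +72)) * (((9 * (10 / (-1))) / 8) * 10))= -217350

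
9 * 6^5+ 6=69990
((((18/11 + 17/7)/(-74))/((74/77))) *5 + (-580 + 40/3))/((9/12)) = -9313895/12321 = -755.94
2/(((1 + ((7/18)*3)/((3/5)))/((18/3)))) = 216/53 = 4.08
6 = 6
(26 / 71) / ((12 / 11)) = 0.34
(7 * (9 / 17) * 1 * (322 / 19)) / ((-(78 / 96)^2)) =-5193216 / 54587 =-95.14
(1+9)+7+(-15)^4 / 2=50659 / 2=25329.50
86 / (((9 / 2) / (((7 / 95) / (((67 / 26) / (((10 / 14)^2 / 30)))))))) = 2236 / 240597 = 0.01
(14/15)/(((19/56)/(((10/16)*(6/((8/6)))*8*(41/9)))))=16072/57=281.96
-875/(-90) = 175/18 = 9.72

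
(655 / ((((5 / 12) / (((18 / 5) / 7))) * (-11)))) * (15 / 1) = -84888 / 77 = -1102.44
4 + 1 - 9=-4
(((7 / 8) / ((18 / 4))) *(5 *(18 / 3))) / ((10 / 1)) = 0.58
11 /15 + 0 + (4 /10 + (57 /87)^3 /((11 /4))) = 4972283 /4024185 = 1.24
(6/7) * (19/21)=38/49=0.78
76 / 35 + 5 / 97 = 7547 / 3395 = 2.22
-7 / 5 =-1.40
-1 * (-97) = 97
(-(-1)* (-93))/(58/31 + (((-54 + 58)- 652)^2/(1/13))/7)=-20181/169221718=-0.00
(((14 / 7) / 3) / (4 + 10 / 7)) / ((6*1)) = 0.02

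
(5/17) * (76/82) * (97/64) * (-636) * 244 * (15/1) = -1340644275/1394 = -961724.73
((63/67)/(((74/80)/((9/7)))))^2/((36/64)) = 18662400/6145441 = 3.04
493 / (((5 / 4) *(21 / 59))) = 116348 / 105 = 1108.08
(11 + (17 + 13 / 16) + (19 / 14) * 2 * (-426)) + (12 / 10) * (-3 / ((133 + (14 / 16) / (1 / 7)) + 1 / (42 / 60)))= -4969744231 / 4407760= -1127.50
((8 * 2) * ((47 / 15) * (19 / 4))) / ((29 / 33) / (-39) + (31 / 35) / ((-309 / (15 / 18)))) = -736567832 / 77085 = -9555.27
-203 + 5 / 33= -6694 / 33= -202.85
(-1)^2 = 1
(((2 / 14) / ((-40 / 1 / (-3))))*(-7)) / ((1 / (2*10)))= -3 / 2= -1.50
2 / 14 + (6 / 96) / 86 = 1383 / 9632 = 0.14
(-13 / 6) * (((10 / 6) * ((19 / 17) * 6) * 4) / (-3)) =4940 / 153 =32.29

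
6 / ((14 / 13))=39 / 7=5.57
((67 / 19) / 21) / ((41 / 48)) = 1072 / 5453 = 0.20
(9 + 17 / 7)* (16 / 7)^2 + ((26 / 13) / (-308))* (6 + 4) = 225035 / 3773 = 59.64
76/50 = 38/25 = 1.52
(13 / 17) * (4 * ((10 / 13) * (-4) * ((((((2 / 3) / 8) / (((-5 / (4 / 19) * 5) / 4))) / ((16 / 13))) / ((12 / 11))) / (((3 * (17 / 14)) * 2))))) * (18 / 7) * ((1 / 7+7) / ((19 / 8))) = 0.02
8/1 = 8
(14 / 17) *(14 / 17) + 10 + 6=4820 / 289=16.68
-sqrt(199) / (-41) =sqrt(199) / 41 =0.34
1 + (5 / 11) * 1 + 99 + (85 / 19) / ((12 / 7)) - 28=75.06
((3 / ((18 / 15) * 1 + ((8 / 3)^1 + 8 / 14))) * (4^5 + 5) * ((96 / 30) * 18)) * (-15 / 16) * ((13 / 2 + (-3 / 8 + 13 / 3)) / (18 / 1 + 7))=-146444193 / 9320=-15712.90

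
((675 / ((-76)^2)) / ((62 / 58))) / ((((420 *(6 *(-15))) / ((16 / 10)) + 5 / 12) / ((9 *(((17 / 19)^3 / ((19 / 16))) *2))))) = -4154629320 / 82691086611389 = -0.00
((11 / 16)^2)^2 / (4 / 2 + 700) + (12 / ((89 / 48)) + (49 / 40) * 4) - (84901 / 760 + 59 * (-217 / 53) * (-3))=-17009060759083261 / 20616100577280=-825.04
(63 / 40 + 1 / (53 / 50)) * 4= 5339 / 530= 10.07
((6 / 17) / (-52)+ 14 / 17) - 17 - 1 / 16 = -57445 / 3536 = -16.25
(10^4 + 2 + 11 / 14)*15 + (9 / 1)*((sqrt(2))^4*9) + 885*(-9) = 1993611 / 14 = 142400.79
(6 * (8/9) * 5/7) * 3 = 80/7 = 11.43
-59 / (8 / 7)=-51.62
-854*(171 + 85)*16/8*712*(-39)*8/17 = 97132019712/17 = 5713648218.35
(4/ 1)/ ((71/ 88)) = 352/ 71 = 4.96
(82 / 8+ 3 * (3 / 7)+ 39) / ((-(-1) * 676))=1415 / 18928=0.07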